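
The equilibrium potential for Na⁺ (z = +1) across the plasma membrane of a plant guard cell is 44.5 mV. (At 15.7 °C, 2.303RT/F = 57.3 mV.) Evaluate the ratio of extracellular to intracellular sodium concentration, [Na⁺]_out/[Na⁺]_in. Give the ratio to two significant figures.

log₁₀([out]/[in]) = E·z/(57.3) = 44.5 × 1 / 57.3 = 0.7766
[out]/[in] = 10^(0.7766) = 5.979

6.0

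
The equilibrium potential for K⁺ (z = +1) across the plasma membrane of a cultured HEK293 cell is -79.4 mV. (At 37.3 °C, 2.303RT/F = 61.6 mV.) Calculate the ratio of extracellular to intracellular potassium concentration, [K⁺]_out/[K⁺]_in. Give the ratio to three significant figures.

log₁₀([out]/[in]) = E·z/(61.6) = -79.4 × 1 / 61.6 = -1.2890
[out]/[in] = 10^(-1.2890) = 0.05141

0.0514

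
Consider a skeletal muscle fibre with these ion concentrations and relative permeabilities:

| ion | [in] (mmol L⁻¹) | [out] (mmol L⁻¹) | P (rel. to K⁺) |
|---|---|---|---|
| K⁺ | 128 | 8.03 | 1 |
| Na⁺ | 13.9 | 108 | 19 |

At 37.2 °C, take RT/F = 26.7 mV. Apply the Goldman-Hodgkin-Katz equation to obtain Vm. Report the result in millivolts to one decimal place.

44.3 mV

Vm = 26.7 · ln[(Σ P·[cation]ₒ + Σ P·[anion]ᵢ) / (Σ P·[cation]ᵢ + Σ P·[anion]ₒ)]
Numerator = 1×8.03 + 19×108 = 2060
Denominator = 1×128 + 19×13.9 = 392.1
Vm = 26.7 · ln(5.2538) = 26.7 × (1.6590) = 44.29 mV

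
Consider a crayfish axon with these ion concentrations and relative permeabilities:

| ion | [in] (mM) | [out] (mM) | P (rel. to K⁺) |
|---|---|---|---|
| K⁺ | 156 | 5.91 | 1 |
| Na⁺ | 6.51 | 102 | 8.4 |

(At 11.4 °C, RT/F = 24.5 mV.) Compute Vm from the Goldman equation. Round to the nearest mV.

Vm = 24.5 · ln[(Σ P·[cation]ₒ + Σ P·[anion]ᵢ) / (Σ P·[cation]ᵢ + Σ P·[anion]ₒ)]
Numerator = 1×5.91 + 8.4×102 = 862.7
Denominator = 1×156 + 8.4×6.51 = 210.7
Vm = 24.5 · ln(4.0948) = 24.5 × (1.4097) = 34.54 mV

35 mV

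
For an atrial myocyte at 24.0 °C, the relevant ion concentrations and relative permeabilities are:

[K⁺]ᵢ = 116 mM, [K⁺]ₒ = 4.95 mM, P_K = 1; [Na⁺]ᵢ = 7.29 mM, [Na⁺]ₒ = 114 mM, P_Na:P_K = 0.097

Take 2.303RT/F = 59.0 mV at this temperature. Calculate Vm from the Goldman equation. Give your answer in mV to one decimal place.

-50.9 mV

Vm = 59.0 · log₁₀[(Σ P·[cation]ₒ + Σ P·[anion]ᵢ) / (Σ P·[cation]ᵢ + Σ P·[anion]ₒ)]
Numerator = 1×4.95 + 0.097×114 = 16.01
Denominator = 1×116 + 0.097×7.29 = 116.7
Vm = 59.0 · log₁₀(0.13716) = 59.0 × (-0.8628) = -50.90 mV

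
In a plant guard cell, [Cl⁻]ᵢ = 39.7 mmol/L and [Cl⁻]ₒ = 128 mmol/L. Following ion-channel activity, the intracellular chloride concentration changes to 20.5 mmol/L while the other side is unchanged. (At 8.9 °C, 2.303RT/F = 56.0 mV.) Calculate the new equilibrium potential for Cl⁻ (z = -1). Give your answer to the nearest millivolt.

-45 mV

After the shift: [Cl⁻]_out = 128, [Cl⁻]_in = 20.5 mmol/L.
E_new = (56.0/-1)·log₁₀(128/20.5) = -56.00 · (0.7955) = -44.55 mV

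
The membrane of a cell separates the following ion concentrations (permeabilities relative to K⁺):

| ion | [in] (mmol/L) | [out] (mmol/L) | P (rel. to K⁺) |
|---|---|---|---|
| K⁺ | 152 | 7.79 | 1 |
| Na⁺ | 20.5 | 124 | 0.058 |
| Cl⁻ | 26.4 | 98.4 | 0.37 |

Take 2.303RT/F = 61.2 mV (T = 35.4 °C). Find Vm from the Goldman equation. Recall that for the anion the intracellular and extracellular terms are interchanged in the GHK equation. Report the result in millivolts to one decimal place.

-54.1 mV

Vm = 61.2 · log₁₀[(Σ P·[cation]ₒ + Σ P·[anion]ᵢ) / (Σ P·[cation]ᵢ + Σ P·[anion]ₒ)]
Numerator = 1×7.79 + 0.058×124 + 0.37×26.4 = 24.75
Denominator = 1×152 + 0.058×20.5 + 0.37×98.4 = 189.6
Vm = 61.2 · log₁₀(0.13054) = 61.2 × (-0.8843) = -54.12 mV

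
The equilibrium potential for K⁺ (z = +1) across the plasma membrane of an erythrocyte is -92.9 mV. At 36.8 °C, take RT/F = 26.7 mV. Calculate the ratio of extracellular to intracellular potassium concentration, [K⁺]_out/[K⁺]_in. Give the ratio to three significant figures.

ln([out]/[in]) = E·z/(26.7) = -92.9 × 1 / 26.7 = -3.4794
[out]/[in] = e^(-3.4794) = 0.03083

0.0308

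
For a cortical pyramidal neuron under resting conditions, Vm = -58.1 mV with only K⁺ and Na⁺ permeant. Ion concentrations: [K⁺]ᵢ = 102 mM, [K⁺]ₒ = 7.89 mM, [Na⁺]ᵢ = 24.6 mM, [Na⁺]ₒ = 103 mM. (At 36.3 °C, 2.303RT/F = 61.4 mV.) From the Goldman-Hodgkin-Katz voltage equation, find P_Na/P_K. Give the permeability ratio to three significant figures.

Let α = P_Na/P_K. GHK: Vm = 61.4·log₁₀[(Kₒ + α·Naₒ)/(Kᵢ + α·Naᵢ)].
10^(Vm/61.4) = 10^(-58.1/61.4) = 0.11317
So 0.11317·(Kᵢ + α·Naᵢ) = Kₒ + α·Naₒ → α = (0.11317·102.0 − 7.89) / (103.0 − 0.11317·24.6)
α = (11.54 − 7.89) / (103.0 − 2.784) = 3.654/100.2 = 0.03646

0.0365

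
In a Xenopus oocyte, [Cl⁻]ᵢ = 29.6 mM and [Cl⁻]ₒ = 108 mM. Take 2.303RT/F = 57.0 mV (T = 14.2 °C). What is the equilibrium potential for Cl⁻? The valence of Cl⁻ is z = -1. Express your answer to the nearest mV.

E = (57.0/z) · log₁₀([Cl⁻]_out/[Cl⁻]_in) with z = -1.
For an anion, dividing by z = -1 reverses the sign.
= (57.0/-1) · log₁₀(108/29.6) = -57.00 · log₁₀(3.649)
= -57.00 · (0.5621) = -32.04 mV

-32 mV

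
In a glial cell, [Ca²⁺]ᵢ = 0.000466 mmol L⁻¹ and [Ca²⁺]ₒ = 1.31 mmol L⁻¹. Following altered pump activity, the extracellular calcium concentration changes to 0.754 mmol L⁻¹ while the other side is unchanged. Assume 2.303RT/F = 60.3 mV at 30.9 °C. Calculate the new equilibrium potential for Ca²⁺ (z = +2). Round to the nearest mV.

97 mV

After the shift: [Ca²⁺]_out = 0.754, [Ca²⁺]_in = 0.000466 mmol L⁻¹.
E_new = (60.3/2)·log₁₀(0.754/0.000466) = 30.15 · (3.2090) = 96.75 mV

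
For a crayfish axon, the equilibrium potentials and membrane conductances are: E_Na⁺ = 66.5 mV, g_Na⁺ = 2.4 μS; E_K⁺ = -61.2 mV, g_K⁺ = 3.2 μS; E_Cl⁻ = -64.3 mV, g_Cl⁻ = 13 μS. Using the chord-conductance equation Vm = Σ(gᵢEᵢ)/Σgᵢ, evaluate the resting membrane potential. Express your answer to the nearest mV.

Σ gᵢEᵢ = 2.4·(66.5) + 3.2·(-61.2) + 13·(-64.3) = -872.14
Σ gᵢ = 2.4 + 3.2 + 13 = 18.6
Vm = -872.14 / 18.6 = -46.89 mV

-47 mV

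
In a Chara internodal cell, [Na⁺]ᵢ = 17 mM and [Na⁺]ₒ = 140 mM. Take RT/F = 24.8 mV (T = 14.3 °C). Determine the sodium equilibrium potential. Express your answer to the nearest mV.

E = (24.8/z) · ln([Na⁺]_out/[Na⁺]_in) with z = +1.
= (24.8/1) · ln(140/17) = 24.80 · ln(8.235)
= 24.80 · (2.1084) = 52.29 mV

52 mV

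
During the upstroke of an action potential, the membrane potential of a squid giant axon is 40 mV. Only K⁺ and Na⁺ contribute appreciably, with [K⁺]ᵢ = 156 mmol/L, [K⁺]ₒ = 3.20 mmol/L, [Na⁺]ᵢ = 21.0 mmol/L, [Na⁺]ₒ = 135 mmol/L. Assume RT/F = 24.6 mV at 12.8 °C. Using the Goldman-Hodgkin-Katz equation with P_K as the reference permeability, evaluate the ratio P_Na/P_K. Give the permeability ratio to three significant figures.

Let α = P_Na/P_K. GHK: Vm = 24.6·ln[(Kₒ + α·Naₒ)/(Kᵢ + α·Naᵢ)].
e^(Vm/24.6) = e^(40.0/24.6) = 5.0836
So 5.0836·(Kᵢ + α·Naᵢ) = Kₒ + α·Naₒ → α = (5.0836·156.0 − 3.2) / (135.0 − 5.0836·21.0)
α = (793 − 3.2) / (135.0 − 106.8) = 789.8/28.24 = 27.96

28.0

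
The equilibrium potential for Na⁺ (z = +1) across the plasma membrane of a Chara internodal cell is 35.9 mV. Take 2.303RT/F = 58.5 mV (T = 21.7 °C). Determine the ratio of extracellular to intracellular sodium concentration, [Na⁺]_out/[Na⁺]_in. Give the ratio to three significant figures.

log₁₀([out]/[in]) = E·z/(58.5) = 35.9 × 1 / 58.5 = 0.6137
[out]/[in] = 10^(0.6137) = 4.108

4.11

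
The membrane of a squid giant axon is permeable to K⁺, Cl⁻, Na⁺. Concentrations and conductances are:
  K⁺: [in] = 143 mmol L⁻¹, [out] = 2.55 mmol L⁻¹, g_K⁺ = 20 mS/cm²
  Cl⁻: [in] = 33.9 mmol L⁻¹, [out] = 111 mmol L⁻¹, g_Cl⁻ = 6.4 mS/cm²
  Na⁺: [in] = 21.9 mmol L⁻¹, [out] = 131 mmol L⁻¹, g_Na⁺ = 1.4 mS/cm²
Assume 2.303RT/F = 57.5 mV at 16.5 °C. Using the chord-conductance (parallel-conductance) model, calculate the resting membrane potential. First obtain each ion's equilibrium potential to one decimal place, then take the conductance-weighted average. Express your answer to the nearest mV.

-77 mV

E_K⁺ = (57.5/1)·log₁₀(2.55/143) = -100.6 mV
E_Cl⁻ = (57.5/-1)·log₁₀(111/33.9) = -29.6 mV
E_Na⁺ = (57.5/1)·log₁₀(131/21.9) = 44.7 mV
Vm = (Σ gᵢEᵢ)/(Σ gᵢ) = (20·-100.6 + 6.4·-29.6 + 1.4·44.7) / (20 + 6.4 + 1.4)
= -2138.86 / 27.8 = -76.94 mV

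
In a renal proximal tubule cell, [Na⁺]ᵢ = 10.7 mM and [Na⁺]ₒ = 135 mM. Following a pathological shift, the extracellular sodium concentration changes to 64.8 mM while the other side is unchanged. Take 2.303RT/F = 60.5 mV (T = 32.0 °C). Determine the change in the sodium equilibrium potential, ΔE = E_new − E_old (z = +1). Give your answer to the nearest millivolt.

-19 mV

E_old = (60.5/1)·log₁₀(135/10.7) = 66.61 mV
E_new = (60.5/1)·log₁₀(64.8/10.7) = 47.32 mV
ΔE = 47.32 − (66.61) = -19.28 mV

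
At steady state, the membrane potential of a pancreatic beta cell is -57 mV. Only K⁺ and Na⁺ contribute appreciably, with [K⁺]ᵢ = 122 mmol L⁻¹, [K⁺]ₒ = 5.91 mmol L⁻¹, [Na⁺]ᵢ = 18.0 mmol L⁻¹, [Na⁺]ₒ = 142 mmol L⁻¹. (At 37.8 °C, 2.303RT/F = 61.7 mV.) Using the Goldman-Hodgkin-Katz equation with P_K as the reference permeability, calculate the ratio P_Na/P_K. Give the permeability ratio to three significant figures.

Let α = P_Na/P_K. GHK: Vm = 61.7·log₁₀[(Kₒ + α·Naₒ)/(Kᵢ + α·Naᵢ)].
10^(Vm/61.7) = 10^(-57.0/61.7) = 0.11917
So 0.11917·(Kᵢ + α·Naᵢ) = Kₒ + α·Naₒ → α = (0.11917·122.0 − 5.91) / (142.0 − 0.11917·18.0)
α = (14.54 − 5.91) / (142.0 − 2.145) = 8.629/139.9 = 0.0617

0.0617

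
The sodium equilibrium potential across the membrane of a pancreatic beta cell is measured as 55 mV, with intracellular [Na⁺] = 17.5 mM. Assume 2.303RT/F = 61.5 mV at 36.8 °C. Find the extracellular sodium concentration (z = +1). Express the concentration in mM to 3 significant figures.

Nernst: E = (61.5/1) · log₁₀([out]/[in]), so log₁₀([out]/[in]) = 55.0 × 1 / 61.5 = 0.8943.
[out]/[in] = 10^(0.8943) = 7.84.
[out] = 7.84 × 17.5 = 137.2 mM.

137 mM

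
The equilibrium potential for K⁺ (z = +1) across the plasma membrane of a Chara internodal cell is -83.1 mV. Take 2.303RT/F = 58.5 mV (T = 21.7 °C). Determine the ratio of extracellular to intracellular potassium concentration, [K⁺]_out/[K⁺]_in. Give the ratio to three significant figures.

0.0380

log₁₀([out]/[in]) = E·z/(58.5) = -83.1 × 1 / 58.5 = -1.4205
[out]/[in] = 10^(-1.4205) = 0.03797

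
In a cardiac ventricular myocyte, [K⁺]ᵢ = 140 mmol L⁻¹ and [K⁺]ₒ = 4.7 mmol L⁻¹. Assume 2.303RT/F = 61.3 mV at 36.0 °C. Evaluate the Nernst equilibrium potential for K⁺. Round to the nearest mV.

E = (61.3/z) · log₁₀([K⁺]_out/[K⁺]_in) with z = +1.
= (61.3/1) · log₁₀(4.7/140) = 61.30 · log₁₀(0.03357)
= 61.30 · (-1.4740) = -90.36 mV

-90 mV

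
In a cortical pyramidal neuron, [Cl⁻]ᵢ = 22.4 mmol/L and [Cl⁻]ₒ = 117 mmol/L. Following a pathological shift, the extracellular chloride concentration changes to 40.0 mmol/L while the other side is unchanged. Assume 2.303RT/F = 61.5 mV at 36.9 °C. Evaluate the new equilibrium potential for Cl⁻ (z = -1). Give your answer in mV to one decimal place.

After the shift: [Cl⁻]_out = 40.0, [Cl⁻]_in = 22.4 mmol/L.
E_new = (61.5/-1)·log₁₀(40.0/22.4) = -61.50 · (0.2518) = -15.49 mV

-15.5 mV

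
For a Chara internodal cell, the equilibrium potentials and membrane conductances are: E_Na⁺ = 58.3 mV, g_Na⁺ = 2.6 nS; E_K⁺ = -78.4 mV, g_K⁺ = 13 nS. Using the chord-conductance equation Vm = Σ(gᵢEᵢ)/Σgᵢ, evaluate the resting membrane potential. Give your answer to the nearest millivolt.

Σ gᵢEᵢ = 2.6·(58.3) + 13·(-78.4) = -867.62
Σ gᵢ = 2.6 + 13 = 15.6
Vm = -867.62 / 15.6 = -55.62 mV

-56 mV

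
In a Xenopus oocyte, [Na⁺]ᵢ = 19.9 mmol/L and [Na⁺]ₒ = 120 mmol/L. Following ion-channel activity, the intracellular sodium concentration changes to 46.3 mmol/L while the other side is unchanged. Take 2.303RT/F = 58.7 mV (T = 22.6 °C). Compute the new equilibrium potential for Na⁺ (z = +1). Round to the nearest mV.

After the shift: [Na⁺]_out = 120, [Na⁺]_in = 46.3 mmol/L.
E_new = (58.7/1)·log₁₀(120/46.3) = 58.70 · (0.4136) = 24.28 mV

24 mV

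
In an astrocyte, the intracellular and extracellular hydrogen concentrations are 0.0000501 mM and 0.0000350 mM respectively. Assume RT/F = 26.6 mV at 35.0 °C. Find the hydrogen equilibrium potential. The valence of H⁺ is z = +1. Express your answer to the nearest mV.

-10 mV

E = (26.6/z) · ln([H⁺]_out/[H⁺]_in) with z = +1.
= (26.6/1) · ln(0.0000350/0.0000501) = 26.60 · ln(0.6986)
= 26.60 · (-0.3587) = -9.54 mV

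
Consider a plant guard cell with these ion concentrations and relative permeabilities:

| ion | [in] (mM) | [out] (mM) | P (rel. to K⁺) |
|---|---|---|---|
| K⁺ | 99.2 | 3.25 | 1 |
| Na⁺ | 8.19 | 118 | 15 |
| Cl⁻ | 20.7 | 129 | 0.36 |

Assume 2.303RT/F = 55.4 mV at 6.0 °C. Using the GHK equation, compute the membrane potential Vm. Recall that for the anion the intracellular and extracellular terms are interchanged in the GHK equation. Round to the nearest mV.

Vm = 55.4 · log₁₀[(Σ P·[cation]ₒ + Σ P·[anion]ᵢ) / (Σ P·[cation]ᵢ + Σ P·[anion]ₒ)]
Numerator = 1×3.25 + 15×118 + 0.36×20.7 = 1781
Denominator = 1×99.2 + 15×8.19 + 0.36×129 = 268.5
Vm = 55.4 · log₁₀(6.6323) = 55.4 × (0.8217) = 45.52 mV

46 mV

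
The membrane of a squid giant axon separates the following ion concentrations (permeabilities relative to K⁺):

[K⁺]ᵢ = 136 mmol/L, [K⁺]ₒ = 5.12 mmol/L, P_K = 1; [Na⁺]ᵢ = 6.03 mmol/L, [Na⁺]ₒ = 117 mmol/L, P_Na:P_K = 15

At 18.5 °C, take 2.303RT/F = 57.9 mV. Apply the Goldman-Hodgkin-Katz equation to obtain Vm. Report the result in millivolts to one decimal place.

51.6 mV

Vm = 57.9 · log₁₀[(Σ P·[cation]ₒ + Σ P·[anion]ᵢ) / (Σ P·[cation]ᵢ + Σ P·[anion]ₒ)]
Numerator = 1×5.12 + 15×117 = 1760
Denominator = 1×136 + 15×6.03 = 226.4
Vm = 57.9 · log₁₀(7.7727) = 57.9 × (0.8906) = 51.56 mV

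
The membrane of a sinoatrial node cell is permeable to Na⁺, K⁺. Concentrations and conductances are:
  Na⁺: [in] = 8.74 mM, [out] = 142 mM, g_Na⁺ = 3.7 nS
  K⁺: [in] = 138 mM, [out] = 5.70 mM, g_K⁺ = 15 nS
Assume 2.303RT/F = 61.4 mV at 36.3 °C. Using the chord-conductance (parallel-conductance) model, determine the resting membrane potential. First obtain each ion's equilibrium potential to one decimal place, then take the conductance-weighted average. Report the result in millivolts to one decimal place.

E_Na⁺ = (61.4/1)·log₁₀(142/8.74) = 74.3 mV
E_K⁺ = (61.4/1)·log₁₀(5.70/138) = -85.0 mV
Vm = (Σ gᵢEᵢ)/(Σ gᵢ) = (3.7·74.3 + 15·-85.0) / (3.7 + 15)
= -1000.09 / 18.7 = -53.48 mV

-53.5 mV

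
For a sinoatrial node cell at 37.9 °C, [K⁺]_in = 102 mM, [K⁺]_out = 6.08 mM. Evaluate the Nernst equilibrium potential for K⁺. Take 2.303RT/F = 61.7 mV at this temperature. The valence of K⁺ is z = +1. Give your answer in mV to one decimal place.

E = (61.7/z) · log₁₀([K⁺]_out/[K⁺]_in) with z = +1.
= (61.7/1) · log₁₀(6.08/102) = 61.70 · log₁₀(0.05961)
= 61.70 · (-1.2247) = -75.56 mV

-75.6 mV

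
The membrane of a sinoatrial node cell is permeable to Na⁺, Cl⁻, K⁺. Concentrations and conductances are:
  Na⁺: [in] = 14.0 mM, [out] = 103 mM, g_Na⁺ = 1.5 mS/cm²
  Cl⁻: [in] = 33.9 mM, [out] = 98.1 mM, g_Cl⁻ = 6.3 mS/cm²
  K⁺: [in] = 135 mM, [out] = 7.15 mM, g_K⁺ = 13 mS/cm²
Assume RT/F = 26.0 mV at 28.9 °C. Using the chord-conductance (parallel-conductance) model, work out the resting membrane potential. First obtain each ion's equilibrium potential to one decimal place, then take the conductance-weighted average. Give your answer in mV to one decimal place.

-52.4 mV

E_Na⁺ = (26.0/1)·ln(103/14.0) = 51.9 mV
E_Cl⁻ = (26.0/-1)·ln(98.1/33.9) = -27.6 mV
E_K⁺ = (26.0/1)·ln(7.15/135) = -76.4 mV
Vm = (Σ gᵢEᵢ)/(Σ gᵢ) = (1.5·51.9 + 6.3·-27.6 + 13·-76.4) / (1.5 + 6.3 + 13)
= -1089.23 / 20.8 = -52.37 mV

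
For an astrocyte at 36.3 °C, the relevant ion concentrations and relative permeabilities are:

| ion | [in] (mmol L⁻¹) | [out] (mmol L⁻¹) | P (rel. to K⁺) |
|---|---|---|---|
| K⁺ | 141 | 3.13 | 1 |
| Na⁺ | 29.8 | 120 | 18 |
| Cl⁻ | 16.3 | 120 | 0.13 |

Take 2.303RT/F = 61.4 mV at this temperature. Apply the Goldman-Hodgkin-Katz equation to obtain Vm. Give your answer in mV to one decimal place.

Vm = 61.4 · log₁₀[(Σ P·[cation]ₒ + Σ P·[anion]ᵢ) / (Σ P·[cation]ᵢ + Σ P·[anion]ₒ)]
Numerator = 1×3.13 + 18×120 + 0.13×16.3 = 2165
Denominator = 1×141 + 18×29.8 + 0.13×120 = 693
Vm = 61.4 · log₁₀(3.1245) = 61.4 × (0.4948) = 30.38 mV

30.4 mV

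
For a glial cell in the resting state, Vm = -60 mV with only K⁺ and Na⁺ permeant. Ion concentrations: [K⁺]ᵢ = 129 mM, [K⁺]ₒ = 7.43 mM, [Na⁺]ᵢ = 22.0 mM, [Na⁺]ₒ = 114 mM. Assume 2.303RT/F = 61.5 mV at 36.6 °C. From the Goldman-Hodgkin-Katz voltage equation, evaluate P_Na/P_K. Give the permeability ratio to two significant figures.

0.056

Let α = P_Na/P_K. GHK: Vm = 61.5·log₁₀[(Kₒ + α·Naₒ)/(Kᵢ + α·Naᵢ)].
10^(Vm/61.5) = 10^(-60.0/61.5) = 0.10578
So 0.10578·(Kᵢ + α·Naᵢ) = Kₒ + α·Naₒ → α = (0.10578·129.0 − 7.43) / (114.0 − 0.10578·22.0)
α = (13.65 − 7.43) / (114.0 − 2.327) = 6.215/111.7 = 0.05566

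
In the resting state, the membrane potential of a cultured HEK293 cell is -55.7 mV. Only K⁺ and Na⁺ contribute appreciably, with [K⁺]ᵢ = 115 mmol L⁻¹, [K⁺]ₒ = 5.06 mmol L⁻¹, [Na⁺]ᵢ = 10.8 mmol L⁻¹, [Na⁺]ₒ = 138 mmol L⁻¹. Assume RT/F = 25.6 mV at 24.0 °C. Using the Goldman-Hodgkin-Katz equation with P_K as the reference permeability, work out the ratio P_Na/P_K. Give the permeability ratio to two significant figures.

0.058

Let α = P_Na/P_K. GHK: Vm = 25.6·ln[(Kₒ + α·Naₒ)/(Kᵢ + α·Naᵢ)].
e^(Vm/25.6) = e^(-55.7/25.6) = 0.11352
So 0.11352·(Kᵢ + α·Naᵢ) = Kₒ + α·Naₒ → α = (0.11352·115.0 − 5.06) / (138.0 − 0.11352·10.8)
α = (13.05 − 5.06) / (138.0 − 1.226) = 7.995/136.8 = 0.05845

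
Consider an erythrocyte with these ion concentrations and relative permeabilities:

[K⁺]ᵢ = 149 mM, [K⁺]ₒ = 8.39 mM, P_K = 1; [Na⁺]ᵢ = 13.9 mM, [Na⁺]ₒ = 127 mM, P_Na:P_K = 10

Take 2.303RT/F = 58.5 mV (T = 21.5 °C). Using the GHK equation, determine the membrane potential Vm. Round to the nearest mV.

38 mV

Vm = 58.5 · log₁₀[(Σ P·[cation]ₒ + Σ P·[anion]ᵢ) / (Σ P·[cation]ᵢ + Σ P·[anion]ₒ)]
Numerator = 1×8.39 + 10×127 = 1278
Denominator = 1×149 + 10×13.9 = 288
Vm = 58.5 · log₁₀(4.4389) = 58.5 × (0.6473) = 37.87 mV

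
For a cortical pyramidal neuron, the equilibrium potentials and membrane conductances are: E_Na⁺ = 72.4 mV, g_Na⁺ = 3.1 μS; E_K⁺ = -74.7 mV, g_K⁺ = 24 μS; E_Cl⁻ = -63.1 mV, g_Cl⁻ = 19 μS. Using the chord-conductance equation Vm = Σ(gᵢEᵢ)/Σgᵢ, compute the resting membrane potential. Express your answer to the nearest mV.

Σ gᵢEᵢ = 3.1·(72.4) + 24·(-74.7) + 19·(-63.1) = -2767.26
Σ gᵢ = 3.1 + 24 + 19 = 46.1
Vm = -2767.26 / 46.1 = -60.03 mV

-60 mV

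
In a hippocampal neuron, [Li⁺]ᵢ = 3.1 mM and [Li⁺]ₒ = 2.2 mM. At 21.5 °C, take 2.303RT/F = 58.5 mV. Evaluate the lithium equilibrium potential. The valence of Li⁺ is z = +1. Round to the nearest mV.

-9 mV

E = (58.5/z) · log₁₀([Li⁺]_out/[Li⁺]_in) with z = +1.
= (58.5/1) · log₁₀(2.2/3.1) = 58.50 · log₁₀(0.7097)
= 58.50 · (-0.1489) = -8.71 mV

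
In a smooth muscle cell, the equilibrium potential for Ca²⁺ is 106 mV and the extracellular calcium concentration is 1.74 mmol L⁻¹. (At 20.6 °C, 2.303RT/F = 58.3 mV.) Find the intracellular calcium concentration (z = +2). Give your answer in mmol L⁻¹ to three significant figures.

Nernst: E = (58.3/2) · log₁₀([out]/[in]), so log₁₀([out]/[in]) = 106.0 × 2 / 58.3 = 3.6364.
[out]/[in] = 10^(3.6364) = 4329.
[in] = 1.74 / 4329 = 0.000402 mmol L⁻¹.

0.000402 mmol L⁻¹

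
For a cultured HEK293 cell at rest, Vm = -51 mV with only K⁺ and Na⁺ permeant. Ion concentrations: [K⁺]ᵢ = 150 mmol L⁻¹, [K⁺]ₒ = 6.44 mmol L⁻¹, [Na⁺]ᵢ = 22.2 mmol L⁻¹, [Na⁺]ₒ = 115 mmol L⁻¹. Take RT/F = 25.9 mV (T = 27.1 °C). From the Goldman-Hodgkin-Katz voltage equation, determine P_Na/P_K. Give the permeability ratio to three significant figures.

0.130

Let α = P_Na/P_K. GHK: Vm = 25.9·ln[(Kₒ + α·Naₒ)/(Kᵢ + α·Naᵢ)].
e^(Vm/25.9) = e^(-51.0/25.9) = 0.13958
So 0.13958·(Kᵢ + α·Naᵢ) = Kₒ + α·Naₒ → α = (0.13958·150.0 − 6.44) / (115.0 − 0.13958·22.2)
α = (20.94 − 6.44) / (115.0 − 3.099) = 14.5/111.9 = 0.1296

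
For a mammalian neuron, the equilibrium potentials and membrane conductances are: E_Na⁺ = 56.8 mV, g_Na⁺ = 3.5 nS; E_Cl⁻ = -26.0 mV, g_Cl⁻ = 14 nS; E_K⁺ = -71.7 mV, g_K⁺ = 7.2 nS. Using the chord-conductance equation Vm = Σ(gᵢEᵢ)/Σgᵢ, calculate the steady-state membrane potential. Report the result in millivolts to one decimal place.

-27.6 mV

Σ gᵢEᵢ = 3.5·(56.8) + 14·(-26.0) + 7.2·(-71.7) = -681.44
Σ gᵢ = 3.5 + 14 + 7.2 = 24.7
Vm = -681.44 / 24.7 = -27.59 mV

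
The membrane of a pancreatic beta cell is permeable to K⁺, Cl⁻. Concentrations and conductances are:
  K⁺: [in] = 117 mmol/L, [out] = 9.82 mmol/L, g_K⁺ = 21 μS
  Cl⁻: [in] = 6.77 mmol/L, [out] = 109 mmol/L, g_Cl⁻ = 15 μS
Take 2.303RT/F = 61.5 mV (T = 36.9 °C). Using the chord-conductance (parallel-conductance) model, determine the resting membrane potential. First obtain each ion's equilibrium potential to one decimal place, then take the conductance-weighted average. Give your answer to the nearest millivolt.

E_K⁺ = (61.5/1)·log₁₀(9.82/117) = -66.2 mV
E_Cl⁻ = (61.5/-1)·log₁₀(109/6.77) = -74.2 mV
Vm = (Σ gᵢEᵢ)/(Σ gᵢ) = (21·-66.2 + 15·-74.2) / (21 + 15)
= -2503.20 / 36 = -69.53 mV

-70 mV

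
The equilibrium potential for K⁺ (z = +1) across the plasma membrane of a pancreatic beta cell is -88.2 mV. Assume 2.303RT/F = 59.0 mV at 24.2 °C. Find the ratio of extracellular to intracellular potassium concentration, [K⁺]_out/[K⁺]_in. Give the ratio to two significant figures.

log₁₀([out]/[in]) = E·z/(59.0) = -88.2 × 1 / 59.0 = -1.4949
[out]/[in] = 10^(-1.4949) = 0.032

0.032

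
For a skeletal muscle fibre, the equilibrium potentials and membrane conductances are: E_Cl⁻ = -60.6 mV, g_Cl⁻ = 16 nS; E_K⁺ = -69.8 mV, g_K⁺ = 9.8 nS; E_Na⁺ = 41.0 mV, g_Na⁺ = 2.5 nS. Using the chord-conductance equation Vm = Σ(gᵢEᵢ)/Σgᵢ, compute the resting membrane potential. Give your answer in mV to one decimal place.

-54.8 mV

Σ gᵢEᵢ = 16·(-60.6) + 9.8·(-69.8) + 2.5·(41.0) = -1551.14
Σ gᵢ = 16 + 9.8 + 2.5 = 28.3
Vm = -1551.14 / 28.3 = -54.81 mV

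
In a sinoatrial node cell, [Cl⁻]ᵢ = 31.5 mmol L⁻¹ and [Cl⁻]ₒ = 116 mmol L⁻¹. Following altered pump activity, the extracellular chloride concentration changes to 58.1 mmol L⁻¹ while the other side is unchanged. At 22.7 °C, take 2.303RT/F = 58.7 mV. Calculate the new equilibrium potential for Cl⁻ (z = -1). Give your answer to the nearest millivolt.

After the shift: [Cl⁻]_out = 58.1, [Cl⁻]_in = 31.5 mmol L⁻¹.
E_new = (58.7/-1)·log₁₀(58.1/31.5) = -58.70 · (0.2659) = -15.61 mV

-16 mV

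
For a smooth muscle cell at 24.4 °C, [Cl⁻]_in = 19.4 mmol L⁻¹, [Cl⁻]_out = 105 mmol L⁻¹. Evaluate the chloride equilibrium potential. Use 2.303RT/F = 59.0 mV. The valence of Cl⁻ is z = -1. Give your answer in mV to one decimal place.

E = (59.0/z) · log₁₀([Cl⁻]_out/[Cl⁻]_in) with z = -1.
For an anion, dividing by z = -1 reverses the sign.
= (59.0/-1) · log₁₀(105/19.4) = -59.00 · log₁₀(5.412)
= -59.00 · (0.7334) = -43.27 mV

-43.3 mV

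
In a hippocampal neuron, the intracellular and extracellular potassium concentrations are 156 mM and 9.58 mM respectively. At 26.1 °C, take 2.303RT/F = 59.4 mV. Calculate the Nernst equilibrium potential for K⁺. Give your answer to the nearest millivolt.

-72 mV

E = (59.4/z) · log₁₀([K⁺]_out/[K⁺]_in) with z = +1.
= (59.4/1) · log₁₀(9.58/156) = 59.40 · log₁₀(0.06141)
= 59.40 · (-1.2118) = -71.98 mV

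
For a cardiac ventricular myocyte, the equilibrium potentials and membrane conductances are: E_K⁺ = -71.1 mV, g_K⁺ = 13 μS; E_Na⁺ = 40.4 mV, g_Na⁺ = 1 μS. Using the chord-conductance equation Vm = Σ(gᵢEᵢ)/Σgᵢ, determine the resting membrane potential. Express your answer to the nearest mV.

-63 mV

Σ gᵢEᵢ = 13·(-71.1) + 1·(40.4) = -883.90
Σ gᵢ = 13 + 1 = 14
Vm = -883.90 / 14 = -63.14 mV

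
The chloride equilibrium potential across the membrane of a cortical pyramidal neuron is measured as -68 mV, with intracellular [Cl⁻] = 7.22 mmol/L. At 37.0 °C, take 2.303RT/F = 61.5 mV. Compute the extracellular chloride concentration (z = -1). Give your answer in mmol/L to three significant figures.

92.1 mmol/L

Nernst: E = (61.5/-1) · log₁₀([out]/[in]), so log₁₀([out]/[in]) = -68.0 × -1 / 61.5 = 1.1057.
[out]/[in] = 10^(1.1057) = 12.76.
[out] = 12.76 × 7.22 = 92.09 mmol/L.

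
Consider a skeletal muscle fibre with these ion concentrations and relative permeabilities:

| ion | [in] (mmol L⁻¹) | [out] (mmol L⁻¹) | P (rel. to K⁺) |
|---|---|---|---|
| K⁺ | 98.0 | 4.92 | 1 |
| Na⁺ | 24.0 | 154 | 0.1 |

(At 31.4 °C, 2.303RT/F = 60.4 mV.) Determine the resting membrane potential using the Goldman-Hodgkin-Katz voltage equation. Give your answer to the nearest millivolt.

Vm = 60.4 · log₁₀[(Σ P·[cation]ₒ + Σ P·[anion]ᵢ) / (Σ P·[cation]ᵢ + Σ P·[anion]ₒ)]
Numerator = 1×4.92 + 0.1×154 = 20.32
Denominator = 1×98.0 + 0.1×24.0 = 100.4
Vm = 60.4 · log₁₀(0.20239) = 60.4 × (-0.6938) = -41.91 mV

-42 mV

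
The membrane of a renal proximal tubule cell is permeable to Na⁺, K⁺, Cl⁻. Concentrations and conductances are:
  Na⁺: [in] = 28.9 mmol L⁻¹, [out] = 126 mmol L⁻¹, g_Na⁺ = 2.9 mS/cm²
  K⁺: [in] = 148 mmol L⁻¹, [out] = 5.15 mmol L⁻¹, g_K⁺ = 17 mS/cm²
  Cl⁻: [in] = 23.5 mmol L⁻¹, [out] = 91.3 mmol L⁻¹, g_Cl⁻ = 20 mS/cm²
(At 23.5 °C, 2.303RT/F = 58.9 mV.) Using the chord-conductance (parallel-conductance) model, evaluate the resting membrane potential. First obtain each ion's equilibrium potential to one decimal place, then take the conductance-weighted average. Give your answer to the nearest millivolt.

-51 mV

E_Na⁺ = (58.9/1)·log₁₀(126/28.9) = 37.7 mV
E_K⁺ = (58.9/1)·log₁₀(5.15/148) = -85.9 mV
E_Cl⁻ = (58.9/-1)·log₁₀(91.3/23.5) = -34.7 mV
Vm = (Σ gᵢEᵢ)/(Σ gᵢ) = (2.9·37.7 + 17·-85.9 + 20·-34.7) / (2.9 + 17 + 20)
= -2044.97 / 39.9 = -51.25 mV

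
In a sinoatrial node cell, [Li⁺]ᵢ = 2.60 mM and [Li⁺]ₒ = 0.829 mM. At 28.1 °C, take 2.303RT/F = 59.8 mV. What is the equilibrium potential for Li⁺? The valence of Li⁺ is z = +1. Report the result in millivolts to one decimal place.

-29.7 mV

E = (59.8/z) · log₁₀([Li⁺]_out/[Li⁺]_in) with z = +1.
= (59.8/1) · log₁₀(0.829/2.60) = 59.80 · log₁₀(0.3188)
= 59.80 · (-0.4964) = -29.69 mV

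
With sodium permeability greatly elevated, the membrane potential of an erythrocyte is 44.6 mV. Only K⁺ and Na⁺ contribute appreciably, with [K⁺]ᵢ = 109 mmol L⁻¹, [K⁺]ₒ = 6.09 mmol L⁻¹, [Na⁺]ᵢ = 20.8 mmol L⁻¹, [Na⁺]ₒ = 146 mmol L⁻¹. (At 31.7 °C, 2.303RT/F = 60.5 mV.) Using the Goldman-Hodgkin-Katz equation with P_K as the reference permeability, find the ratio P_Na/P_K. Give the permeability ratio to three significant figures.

Let α = P_Na/P_K. GHK: Vm = 60.5·log₁₀[(Kₒ + α·Naₒ)/(Kᵢ + α·Naᵢ)].
10^(Vm/60.5) = 10^(44.6/60.5) = 5.46
So 5.46·(Kᵢ + α·Naᵢ) = Kₒ + α·Naₒ → α = (5.46·109.0 − 6.09) / (146.0 − 5.46·20.8)
α = (595.1 − 6.09) / (146.0 − 113.6) = 589/32.43 = 18.16

18.2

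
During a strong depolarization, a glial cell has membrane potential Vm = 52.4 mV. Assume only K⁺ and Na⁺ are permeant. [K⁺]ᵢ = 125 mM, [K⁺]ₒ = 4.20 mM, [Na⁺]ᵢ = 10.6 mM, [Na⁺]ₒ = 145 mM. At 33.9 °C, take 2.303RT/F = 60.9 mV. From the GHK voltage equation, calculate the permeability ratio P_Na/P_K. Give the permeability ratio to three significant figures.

13.2

Let α = P_Na/P_K. GHK: Vm = 60.9·log₁₀[(Kₒ + α·Naₒ)/(Kᵢ + α·Naᵢ)].
10^(Vm/60.9) = 10^(52.4/60.9) = 7.2515
So 7.2515·(Kᵢ + α·Naᵢ) = Kₒ + α·Naₒ → α = (7.2515·125.0 − 4.2) / (145.0 − 7.2515·10.6)
α = (906.4 − 4.2) / (145.0 − 76.87) = 902.2/68.13 = 13.24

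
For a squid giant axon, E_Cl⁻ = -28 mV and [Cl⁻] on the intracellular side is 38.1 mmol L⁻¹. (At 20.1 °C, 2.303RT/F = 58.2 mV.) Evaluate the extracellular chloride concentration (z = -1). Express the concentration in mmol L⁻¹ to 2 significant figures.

Nernst: E = (58.2/-1) · log₁₀([out]/[in]), so log₁₀([out]/[in]) = -28.0 × -1 / 58.2 = 0.4811.
[out]/[in] = 10^(0.4811) = 3.028.
[out] = 3.028 × 38.1 = 115.4 mmol L⁻¹.

120 mmol L⁻¹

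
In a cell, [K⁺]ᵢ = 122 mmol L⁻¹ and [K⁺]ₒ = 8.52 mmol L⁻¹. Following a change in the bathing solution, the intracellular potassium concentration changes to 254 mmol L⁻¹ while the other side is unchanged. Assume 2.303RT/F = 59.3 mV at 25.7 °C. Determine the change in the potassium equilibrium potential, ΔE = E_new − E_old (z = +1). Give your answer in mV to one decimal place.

E_old = (59.3/1)·log₁₀(8.52/122) = -68.55 mV
E_new = (59.3/1)·log₁₀(8.52/254) = -87.43 mV
ΔE = -87.43 − (-68.55) = -18.89 mV

-18.9 mV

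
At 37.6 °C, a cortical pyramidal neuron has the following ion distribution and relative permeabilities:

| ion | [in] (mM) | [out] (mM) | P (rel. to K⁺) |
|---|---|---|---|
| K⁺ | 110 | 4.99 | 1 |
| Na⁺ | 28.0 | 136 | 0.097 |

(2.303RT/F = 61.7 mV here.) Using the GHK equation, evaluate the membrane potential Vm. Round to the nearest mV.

Vm = 61.7 · log₁₀[(Σ P·[cation]ₒ + Σ P·[anion]ᵢ) / (Σ P·[cation]ᵢ + Σ P·[anion]ₒ)]
Numerator = 1×4.99 + 0.097×136 = 18.18
Denominator = 1×110 + 0.097×28.0 = 112.7
Vm = 61.7 · log₁₀(0.16131) = 61.7 × (-0.7923) = -48.89 mV

-49 mV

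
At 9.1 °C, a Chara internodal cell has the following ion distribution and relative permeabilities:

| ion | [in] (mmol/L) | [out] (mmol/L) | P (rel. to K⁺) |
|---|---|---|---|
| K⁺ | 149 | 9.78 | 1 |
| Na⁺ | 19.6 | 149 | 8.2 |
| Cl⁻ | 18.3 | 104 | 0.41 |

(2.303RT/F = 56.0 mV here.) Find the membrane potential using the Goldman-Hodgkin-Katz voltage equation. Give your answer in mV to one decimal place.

Vm = 56.0 · log₁₀[(Σ P·[cation]ₒ + Σ P·[anion]ᵢ) / (Σ P·[cation]ᵢ + Σ P·[anion]ₒ)]
Numerator = 1×9.78 + 8.2×149 + 0.41×18.3 = 1239
Denominator = 1×149 + 8.2×19.6 + 0.41×104 = 352.4
Vm = 56.0 · log₁₀(3.5165) = 56.0 × (0.5461) = 30.58 mV

30.6 mV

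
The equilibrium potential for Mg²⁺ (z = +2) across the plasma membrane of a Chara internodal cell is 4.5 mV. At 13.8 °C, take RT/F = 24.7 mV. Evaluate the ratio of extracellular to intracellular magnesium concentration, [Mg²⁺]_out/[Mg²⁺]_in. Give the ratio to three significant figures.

1.44

ln([out]/[in]) = E·z/(24.7) = 4.5 × 2 / 24.7 = 0.3644
[out]/[in] = e^(0.3644) = 1.44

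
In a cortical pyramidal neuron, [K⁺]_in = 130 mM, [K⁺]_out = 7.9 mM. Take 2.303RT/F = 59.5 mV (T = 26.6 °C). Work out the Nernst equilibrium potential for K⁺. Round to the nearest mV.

E = (59.5/z) · log₁₀([K⁺]_out/[K⁺]_in) with z = +1.
= (59.5/1) · log₁₀(7.9/130) = 59.50 · log₁₀(0.06077)
= 59.50 · (-1.2163) = -72.37 mV

-72 mV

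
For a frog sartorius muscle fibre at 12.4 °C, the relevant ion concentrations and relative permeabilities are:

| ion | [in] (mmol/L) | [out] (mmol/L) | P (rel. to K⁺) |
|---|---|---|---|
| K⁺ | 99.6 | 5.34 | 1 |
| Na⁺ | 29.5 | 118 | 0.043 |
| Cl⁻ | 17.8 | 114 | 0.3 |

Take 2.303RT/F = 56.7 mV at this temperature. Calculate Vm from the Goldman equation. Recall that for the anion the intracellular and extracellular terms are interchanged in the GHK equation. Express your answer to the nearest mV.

-53 mV

Vm = 56.7 · log₁₀[(Σ P·[cation]ₒ + Σ P·[anion]ᵢ) / (Σ P·[cation]ᵢ + Σ P·[anion]ₒ)]
Numerator = 1×5.34 + 0.043×118 + 0.3×17.8 = 15.75
Denominator = 1×99.6 + 0.043×29.5 + 0.3×114 = 135.1
Vm = 56.7 · log₁₀(0.11664) = 56.7 × (-0.9332) = -52.91 mV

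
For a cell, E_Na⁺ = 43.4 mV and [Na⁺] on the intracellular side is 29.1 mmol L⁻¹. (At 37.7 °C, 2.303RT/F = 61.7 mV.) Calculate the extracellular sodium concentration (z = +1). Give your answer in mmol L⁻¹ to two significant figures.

Nernst: E = (61.7/1) · log₁₀([out]/[in]), so log₁₀([out]/[in]) = 43.4 × 1 / 61.7 = 0.7034.
[out]/[in] = 10^(0.7034) = 5.051.
[out] = 5.051 × 29.1 = 147 mmol L⁻¹.

150 mmol L⁻¹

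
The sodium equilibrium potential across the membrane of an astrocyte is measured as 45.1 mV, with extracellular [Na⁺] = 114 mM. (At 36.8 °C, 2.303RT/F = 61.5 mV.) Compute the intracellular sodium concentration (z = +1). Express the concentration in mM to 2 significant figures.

21 mM

Nernst: E = (61.5/1) · log₁₀([out]/[in]), so log₁₀([out]/[in]) = 45.1 × 1 / 61.5 = 0.7333.
[out]/[in] = 10^(0.7333) = 5.412.
[in] = 114 / 5.412 = 21.07 mM.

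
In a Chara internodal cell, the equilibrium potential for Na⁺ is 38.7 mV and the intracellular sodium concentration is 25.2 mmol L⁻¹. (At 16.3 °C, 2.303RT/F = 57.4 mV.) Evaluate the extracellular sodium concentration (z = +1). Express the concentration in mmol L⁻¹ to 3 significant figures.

Nernst: E = (57.4/1) · log₁₀([out]/[in]), so log₁₀([out]/[in]) = 38.7 × 1 / 57.4 = 0.6742.
[out]/[in] = 10^(0.6742) = 4.723.
[out] = 4.723 × 25.2 = 119 mmol L⁻¹.

119 mmol L⁻¹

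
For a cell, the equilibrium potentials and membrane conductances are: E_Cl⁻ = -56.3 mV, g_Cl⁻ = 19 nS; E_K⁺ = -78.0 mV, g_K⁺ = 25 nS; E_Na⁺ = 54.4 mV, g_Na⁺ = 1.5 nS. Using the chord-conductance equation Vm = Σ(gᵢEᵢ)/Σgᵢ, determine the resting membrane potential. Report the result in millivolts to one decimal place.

Σ gᵢEᵢ = 19·(-56.3) + 25·(-78.0) + 1.5·(54.4) = -2938.10
Σ gᵢ = 19 + 25 + 1.5 = 45.5
Vm = -2938.10 / 45.5 = -64.57 mV

-64.6 mV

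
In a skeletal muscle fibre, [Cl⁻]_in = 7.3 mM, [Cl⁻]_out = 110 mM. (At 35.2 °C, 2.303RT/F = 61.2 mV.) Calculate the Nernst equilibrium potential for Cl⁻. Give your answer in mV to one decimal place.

-72.1 mV

E = (61.2/z) · log₁₀([Cl⁻]_out/[Cl⁻]_in) with z = -1.
For an anion, dividing by z = -1 reverses the sign.
= (61.2/-1) · log₁₀(110/7.3) = -61.20 · log₁₀(15.07)
= -61.20 · (1.1781) = -72.10 mV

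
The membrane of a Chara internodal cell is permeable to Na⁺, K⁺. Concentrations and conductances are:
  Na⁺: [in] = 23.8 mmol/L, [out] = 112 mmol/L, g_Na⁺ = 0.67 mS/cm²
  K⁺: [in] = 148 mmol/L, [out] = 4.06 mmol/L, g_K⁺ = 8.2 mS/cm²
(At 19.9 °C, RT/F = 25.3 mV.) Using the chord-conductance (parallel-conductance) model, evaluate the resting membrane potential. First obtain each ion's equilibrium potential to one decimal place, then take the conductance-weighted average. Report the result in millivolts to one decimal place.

E_Na⁺ = (25.3/1)·ln(112/23.8) = 39.2 mV
E_K⁺ = (25.3/1)·ln(4.06/148) = -91.0 mV
Vm = (Σ gᵢEᵢ)/(Σ gᵢ) = (0.67·39.2 + 8.2·-91.0) / (0.67 + 8.2)
= -719.94 / 8.87 = -81.17 mV

-81.2 mV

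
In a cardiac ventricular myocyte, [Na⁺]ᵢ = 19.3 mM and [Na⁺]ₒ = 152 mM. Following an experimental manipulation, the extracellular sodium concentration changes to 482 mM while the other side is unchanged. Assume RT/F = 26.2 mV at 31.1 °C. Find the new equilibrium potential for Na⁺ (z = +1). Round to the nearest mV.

84 mV

After the shift: [Na⁺]_out = 482, [Na⁺]_in = 19.3 mM.
E_new = (26.2/1)·ln(482/19.3) = 26.20 · (3.2178) = 84.31 mV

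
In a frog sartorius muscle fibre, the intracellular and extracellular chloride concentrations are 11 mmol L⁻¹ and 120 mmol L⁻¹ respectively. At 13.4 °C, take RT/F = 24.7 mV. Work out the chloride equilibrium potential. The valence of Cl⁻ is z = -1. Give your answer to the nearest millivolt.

E = (24.7/z) · ln([Cl⁻]_out/[Cl⁻]_in) with z = -1.
For an anion, dividing by z = -1 reverses the sign.
= (24.7/-1) · ln(120/11) = -24.70 · ln(10.91)
= -24.70 · (2.3896) = -59.02 mV

-59 mV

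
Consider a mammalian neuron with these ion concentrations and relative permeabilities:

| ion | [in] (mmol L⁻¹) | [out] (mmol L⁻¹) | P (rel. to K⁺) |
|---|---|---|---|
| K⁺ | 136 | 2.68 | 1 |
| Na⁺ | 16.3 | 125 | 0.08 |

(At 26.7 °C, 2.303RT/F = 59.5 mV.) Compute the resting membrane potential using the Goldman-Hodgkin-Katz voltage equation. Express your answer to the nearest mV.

Vm = 59.5 · log₁₀[(Σ P·[cation]ₒ + Σ P·[anion]ᵢ) / (Σ P·[cation]ᵢ + Σ P·[anion]ₒ)]
Numerator = 1×2.68 + 0.08×125 = 12.68
Denominator = 1×136 + 0.08×16.3 = 137.3
Vm = 59.5 · log₁₀(0.09235) = 59.5 × (-1.0346) = -61.56 mV

-62 mV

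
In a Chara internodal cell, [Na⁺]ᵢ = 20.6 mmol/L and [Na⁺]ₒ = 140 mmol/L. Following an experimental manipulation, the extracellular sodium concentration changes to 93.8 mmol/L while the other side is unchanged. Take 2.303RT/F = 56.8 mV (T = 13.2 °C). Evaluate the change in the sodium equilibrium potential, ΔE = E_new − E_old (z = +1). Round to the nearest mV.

-10 mV

E_old = (56.8/1)·log₁₀(140/20.6) = 47.27 mV
E_new = (56.8/1)·log₁₀(93.8/20.6) = 37.39 mV
ΔE = 37.39 − (47.27) = -9.88 mV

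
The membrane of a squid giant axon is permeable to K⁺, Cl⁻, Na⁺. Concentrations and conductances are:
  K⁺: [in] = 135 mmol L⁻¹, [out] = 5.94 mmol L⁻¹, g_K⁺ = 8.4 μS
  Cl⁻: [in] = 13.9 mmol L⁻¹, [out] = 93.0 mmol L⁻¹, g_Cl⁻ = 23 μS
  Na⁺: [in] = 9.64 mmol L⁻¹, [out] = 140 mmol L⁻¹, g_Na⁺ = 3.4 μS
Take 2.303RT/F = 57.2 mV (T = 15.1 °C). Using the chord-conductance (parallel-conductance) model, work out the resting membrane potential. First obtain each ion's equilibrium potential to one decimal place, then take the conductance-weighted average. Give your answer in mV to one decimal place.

-43.4 mV

E_K⁺ = (57.2/1)·log₁₀(5.94/135) = -77.6 mV
E_Cl⁻ = (57.2/-1)·log₁₀(93.0/13.9) = -47.2 mV
E_Na⁺ = (57.2/1)·log₁₀(140/9.64) = 66.5 mV
Vm = (Σ gᵢEᵢ)/(Σ gᵢ) = (8.4·-77.6 + 23·-47.2 + 3.4·66.5) / (8.4 + 23 + 3.4)
= -1511.34 / 34.8 = -43.43 mV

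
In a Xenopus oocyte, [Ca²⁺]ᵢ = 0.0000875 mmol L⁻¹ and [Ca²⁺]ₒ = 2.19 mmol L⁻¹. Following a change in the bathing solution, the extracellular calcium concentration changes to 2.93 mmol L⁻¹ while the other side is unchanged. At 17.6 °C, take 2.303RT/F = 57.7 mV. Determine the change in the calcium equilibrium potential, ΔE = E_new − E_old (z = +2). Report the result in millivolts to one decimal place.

E_old = (57.7/2)·log₁₀(2.19/0.0000875) = 126.89 mV
E_new = (57.7/2)·log₁₀(2.93/0.0000875) = 130.54 mV
ΔE = 130.54 − (126.89) = 3.65 mV

3.6 mV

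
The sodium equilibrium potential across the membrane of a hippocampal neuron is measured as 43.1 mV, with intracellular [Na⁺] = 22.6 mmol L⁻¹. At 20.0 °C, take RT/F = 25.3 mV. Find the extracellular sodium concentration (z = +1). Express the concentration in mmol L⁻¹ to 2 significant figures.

Nernst: E = (25.3/1) · ln([out]/[in]), so ln([out]/[in]) = 43.1 × 1 / 25.3 = 1.7036.
[out]/[in] = e^(1.7036) = 5.493.
[out] = 5.493 × 22.6 = 124.2 mmol L⁻¹.

120 mmol L⁻¹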